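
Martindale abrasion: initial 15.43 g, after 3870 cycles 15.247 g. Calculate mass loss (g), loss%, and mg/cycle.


Loss = 15.43 - 15.247 = 0.183 g
Loss% = 0.183 / 15.43 x 100 = 1.19%
Rate = 0.183 / 3870 x 1000 = 0.047 mg/cycle


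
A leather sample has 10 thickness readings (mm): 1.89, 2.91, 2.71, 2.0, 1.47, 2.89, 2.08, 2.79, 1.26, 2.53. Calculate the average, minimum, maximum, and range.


Average = 2.25 mm
Min = 1.26 mm
Max = 2.91 mm
Range = 1.65 mm


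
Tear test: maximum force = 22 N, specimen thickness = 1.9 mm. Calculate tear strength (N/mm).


Tear strength = force / thickness
Tear = 22 / 1.9 = 11.6 N/mm


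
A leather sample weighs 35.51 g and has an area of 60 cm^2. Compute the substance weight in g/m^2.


5918.3 g/m^2

Substance weight = mass / area x 10000
SW = 35.51 / 60 x 10000
SW = 5918.3 g/m^2


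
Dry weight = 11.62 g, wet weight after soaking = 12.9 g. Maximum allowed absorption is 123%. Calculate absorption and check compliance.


Absorption = 11.0%
Compliant: Yes


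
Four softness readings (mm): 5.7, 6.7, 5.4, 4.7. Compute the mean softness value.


5.63 mm

Sum = 5.7 + 6.7 + 5.4 + 4.7
Mean = 22.5 / 4 = 5.63 mm


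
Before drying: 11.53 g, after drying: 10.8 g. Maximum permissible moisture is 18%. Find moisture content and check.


Moisture content = 6.3%
Acceptable: Yes


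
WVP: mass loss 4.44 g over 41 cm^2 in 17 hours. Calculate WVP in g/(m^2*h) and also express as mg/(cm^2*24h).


WVP = 63.70 g/(m^2*h)
Daily rate = 152.88 mg/(cm^2*24h)

WVP = 4.44 / (41 x 17) x 10000 = 63.70 g/(m^2*h)
Mass loss in mg = 4.44 x 1000 = 4440 mg
Per cm^2 per 24h in mg: 4440 x 24 / (41 x 17) = 106560 / 697 = 152.88 mg/(cm^2*24h)


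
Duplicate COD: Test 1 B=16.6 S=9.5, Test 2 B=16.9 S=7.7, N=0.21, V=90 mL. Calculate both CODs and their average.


COD1 = 132.5 mg/L
COD2 = 171.7 mg/L
Average = 152.1 mg/L


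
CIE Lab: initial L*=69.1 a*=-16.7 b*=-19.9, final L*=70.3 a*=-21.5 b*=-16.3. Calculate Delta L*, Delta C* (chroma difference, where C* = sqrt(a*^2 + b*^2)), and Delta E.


Delta L* = 1.2
Delta C* = 1.00
Delta E = 6.12


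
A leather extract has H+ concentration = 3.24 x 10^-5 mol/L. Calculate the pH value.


pH = 4.49


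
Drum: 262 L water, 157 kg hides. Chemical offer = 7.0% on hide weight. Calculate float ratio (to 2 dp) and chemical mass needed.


Float ratio = 1.67
Chemical needed = 10.99 kg

Float ratio = 262 / 157 = 1.67
Chemical = 157 x 7.0 / 100 = 10.99 kg


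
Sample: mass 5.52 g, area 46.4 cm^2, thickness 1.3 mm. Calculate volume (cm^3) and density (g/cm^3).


Thickness in cm = 1.3 / 10 = 0.13 cm
Volume = 46.4 x 0.13 = 6.032 cm^3
Density = 5.52 / 6.032 = 0.915 g/cm^3


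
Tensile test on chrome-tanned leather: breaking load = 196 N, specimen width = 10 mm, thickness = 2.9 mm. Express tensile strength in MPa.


6.76 MPa


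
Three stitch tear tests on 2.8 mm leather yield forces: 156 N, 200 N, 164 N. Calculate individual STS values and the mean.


STS1 = 55.7 N/mm
STS2 = 71.4 N/mm
STS3 = 58.6 N/mm
Mean = 61.9 N/mm

STS1 = 156 / 2.8 = 55.7 N/mm
STS2 = 200 / 2.8 = 71.4 N/mm
STS3 = 164 / 2.8 = 58.6 N/mm
Mean = (55.7 + 71.4 + 58.6) / 3 = 61.9 N/mm


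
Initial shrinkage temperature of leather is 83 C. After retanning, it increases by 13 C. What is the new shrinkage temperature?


New Ts = 83 + 13 = 96 C


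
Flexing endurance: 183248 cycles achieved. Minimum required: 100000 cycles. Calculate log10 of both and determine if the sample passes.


log10(183248) = 5.26
log10(100000) = 5.00
Passes: Yes


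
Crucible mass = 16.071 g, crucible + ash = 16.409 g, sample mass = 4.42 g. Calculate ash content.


Ash mass = 16.409 - 16.071 = 0.338 g
Ash% = 0.338 / 4.42 x 100 = 7.65%


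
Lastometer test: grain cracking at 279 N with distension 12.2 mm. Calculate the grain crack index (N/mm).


Grain crack index = force / distension
Index = 279 / 12.2 = 22.9 N/mm


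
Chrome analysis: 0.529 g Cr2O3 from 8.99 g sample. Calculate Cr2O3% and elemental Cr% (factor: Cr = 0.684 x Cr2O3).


Cr2O3 = 5.88%
Cr = 4.02%


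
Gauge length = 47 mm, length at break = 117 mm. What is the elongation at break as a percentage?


148.9%


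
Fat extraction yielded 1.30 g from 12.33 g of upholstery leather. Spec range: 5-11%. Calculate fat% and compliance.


Fat content = 10.5%
Compliant: Yes


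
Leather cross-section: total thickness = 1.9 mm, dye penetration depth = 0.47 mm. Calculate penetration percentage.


24.7%

Penetration% = 0.47 / 1.9 x 100
Penetration = 24.7%


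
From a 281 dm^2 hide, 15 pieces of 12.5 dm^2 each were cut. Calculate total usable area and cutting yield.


Total usable = 15 x 12.5 = 187.5 dm^2
Yield = 187.5 / 281 x 100 = 66.7%


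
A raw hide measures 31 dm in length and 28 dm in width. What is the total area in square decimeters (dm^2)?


Area = length x width
Area = 31 x 28 = 868 dm^2


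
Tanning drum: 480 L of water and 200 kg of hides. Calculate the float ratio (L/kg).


2.4

Float ratio = water / hide weight
Ratio = 480 / 200 = 2.4


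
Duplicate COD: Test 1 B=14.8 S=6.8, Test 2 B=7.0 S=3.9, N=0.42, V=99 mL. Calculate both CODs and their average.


COD1 = (14.8 - 6.8) x 0.42 x 8000 / 99 = 271.5 mg/L
COD2 = (7.0 - 3.9) x 0.42 x 8000 / 99 = 105.2 mg/L
Average = (271.5 + 105.2) / 2 = 188.4 mg/L


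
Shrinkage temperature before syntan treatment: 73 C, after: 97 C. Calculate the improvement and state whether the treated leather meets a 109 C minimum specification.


Improvement = 24 C
Meets 109 C spec: No

Improvement = 97 - 73 = 24 C
Spec check: 97 C >= 109 C? No


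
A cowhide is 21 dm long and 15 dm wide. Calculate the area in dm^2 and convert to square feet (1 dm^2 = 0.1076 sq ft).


Area = 21 x 15 = 315 dm^2
Conversion: 315 x 0.1076 = 33.89 sq ft


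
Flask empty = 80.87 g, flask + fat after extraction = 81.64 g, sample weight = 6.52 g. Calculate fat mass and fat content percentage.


Fat mass = 0.77 g
Fat content = 11.8%


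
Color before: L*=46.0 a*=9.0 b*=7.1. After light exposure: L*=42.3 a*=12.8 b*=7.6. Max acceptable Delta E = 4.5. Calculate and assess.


Delta E = 5.33
Passes: No


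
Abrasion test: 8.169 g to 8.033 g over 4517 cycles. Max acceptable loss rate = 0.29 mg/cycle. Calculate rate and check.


Rate = 0.030 mg/cycle
Passes: Yes


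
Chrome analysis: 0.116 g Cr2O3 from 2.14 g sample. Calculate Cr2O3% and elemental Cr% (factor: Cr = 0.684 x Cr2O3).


Cr2O3% = 0.116 / 2.14 x 100 = 5.42%
Cr% = 5.42 x 0.684 = 3.71%


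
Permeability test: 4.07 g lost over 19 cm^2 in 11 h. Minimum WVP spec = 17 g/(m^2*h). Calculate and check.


WVP = 194.74 g/(m^2*h)
Meets specification: Yes


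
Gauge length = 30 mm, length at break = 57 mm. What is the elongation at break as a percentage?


90.0%


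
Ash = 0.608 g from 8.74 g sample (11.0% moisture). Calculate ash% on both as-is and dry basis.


As-is ash = 6.96%
Dry-basis ash = 7.82%

As-is ash% = 0.608 / 8.74 x 100 = 6.96%
Dry mass = 8.74 x (100 - 11.0) / 100 = 7.7786 g
Dry-basis ash% = 0.608 / 7.7786 x 100 = 7.82%


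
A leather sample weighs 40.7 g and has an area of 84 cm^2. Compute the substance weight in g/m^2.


Substance weight = mass / area x 10000
SW = 40.7 / 84 x 10000
SW = 4845.2 g/m^2


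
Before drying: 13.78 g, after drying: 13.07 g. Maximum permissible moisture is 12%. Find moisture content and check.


MC = (13.78 - 13.07) / 13.78 x 100 = 5.2%
Maximum: 12%
Acceptable: Yes


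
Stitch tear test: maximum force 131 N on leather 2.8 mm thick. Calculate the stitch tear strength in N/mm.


Stitch tear strength = force / thickness
STS = 131 / 2.8 = 46.8 N/mm


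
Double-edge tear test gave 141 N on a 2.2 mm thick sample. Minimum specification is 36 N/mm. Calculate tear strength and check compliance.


Tear strength = 64.1 N/mm
Compliant: Yes


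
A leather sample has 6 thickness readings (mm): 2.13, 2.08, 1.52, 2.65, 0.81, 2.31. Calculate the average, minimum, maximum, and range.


Average = 1.92 mm
Min = 0.81 mm
Max = 2.65 mm
Range = 1.84 mm

Sum = 11.50
Average = 11.50 / 6 = 1.92 mm
Minimum = 0.81 mm
Maximum = 2.65 mm
Range = 2.65 - 0.81 = 1.84 mm


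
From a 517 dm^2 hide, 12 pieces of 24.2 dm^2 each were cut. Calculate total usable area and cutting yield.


Usable area = 290.4 dm^2
Yield = 56.2%

Total usable = 12 x 24.2 = 290.4 dm^2
Yield = 290.4 / 517 x 100 = 56.2%


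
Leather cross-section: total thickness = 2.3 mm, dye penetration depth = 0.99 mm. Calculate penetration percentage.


Penetration% = 0.99 / 2.3 x 100
Penetration = 43.0%


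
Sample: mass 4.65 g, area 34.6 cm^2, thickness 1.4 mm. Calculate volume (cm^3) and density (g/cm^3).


Thickness in cm = 1.4 / 10 = 0.14 cm
Volume = 34.6 x 0.14 = 4.844 cm^3
Density = 4.65 / 4.844 = 0.960 g/cm^3


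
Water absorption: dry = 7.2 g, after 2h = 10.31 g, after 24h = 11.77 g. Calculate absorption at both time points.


WA (2h) = (10.31 - 7.2) / 7.2 x 100 = 43.2%
WA (24h) = (11.77 - 7.2) / 7.2 x 100 = 63.5%


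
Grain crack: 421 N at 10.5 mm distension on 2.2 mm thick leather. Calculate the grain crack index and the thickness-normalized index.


Crack index = 421 / 10.5 = 40.1 N/mm
Normalized = 40.1 / 2.2 = 18.2 N/mm per mm


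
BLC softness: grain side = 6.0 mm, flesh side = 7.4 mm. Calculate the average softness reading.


Average = (6.0 + 7.4) / 2
Average = 6.70 mm


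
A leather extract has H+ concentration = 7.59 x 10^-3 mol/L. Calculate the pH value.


pH = 2.12

pH = -log10[H+]
pH = -log10(7.59 x 10^-3) = 2.12


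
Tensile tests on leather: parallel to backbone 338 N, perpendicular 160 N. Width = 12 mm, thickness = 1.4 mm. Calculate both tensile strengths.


Area = 12 x 1.4 = 16.8 mm^2
TS (parallel) = 338 / 16.8 = 20.12 N/mm^2
TS (perpendicular) = 160 / 16.8 = 9.52 N/mm^2


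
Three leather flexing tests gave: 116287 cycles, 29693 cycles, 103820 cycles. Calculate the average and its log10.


Average = 83267 cycles
log10 = 4.92

Average = (116287 + 29693 + 103820) / 3 = 83267 cycles
log10(83267) = 4.92


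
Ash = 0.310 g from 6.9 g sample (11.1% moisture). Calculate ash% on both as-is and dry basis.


As-is ash% = 0.310 / 6.9 x 100 = 4.49%
Dry mass = 6.9 x (100 - 11.1) / 100 = 6.1341 g
Dry-basis ash% = 0.310 / 6.1341 x 100 = 5.05%


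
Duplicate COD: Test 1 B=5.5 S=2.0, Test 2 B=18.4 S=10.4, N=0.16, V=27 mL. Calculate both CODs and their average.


COD1 = 165.9 mg/L
COD2 = 379.3 mg/L
Average = 272.6 mg/L


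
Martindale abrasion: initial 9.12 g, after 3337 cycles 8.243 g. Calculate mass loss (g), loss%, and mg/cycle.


Loss = 9.12 - 8.243 = 0.877 g
Loss% = 0.877 / 9.12 x 100 = 9.62%
Rate = 0.877 / 3337 x 1000 = 0.263 mg/cycle


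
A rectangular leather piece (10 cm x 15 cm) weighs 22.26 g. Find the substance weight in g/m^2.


Area = 10 x 15 = 150 cm^2
SW = 22.26 / 150 x 10000 = 1484.0 g/m^2


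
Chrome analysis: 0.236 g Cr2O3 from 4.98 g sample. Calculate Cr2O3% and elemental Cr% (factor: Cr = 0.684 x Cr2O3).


Cr2O3 = 4.74%
Cr = 3.24%


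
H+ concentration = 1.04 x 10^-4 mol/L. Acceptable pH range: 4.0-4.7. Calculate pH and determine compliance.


pH = -log10(1.04 x 10^-4) = 3.98
Range: 4.0 to 4.7
Compliant: No


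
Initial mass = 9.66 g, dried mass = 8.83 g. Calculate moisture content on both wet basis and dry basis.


Moisture lost = 9.66 - 8.83 = 0.83 g
Wet basis MC = 0.83 / 9.66 x 100 = 8.6%
Dry basis MC = 0.83 / 8.83 x 100 = 9.4%


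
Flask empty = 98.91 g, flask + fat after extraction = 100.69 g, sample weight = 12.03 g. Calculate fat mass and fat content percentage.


Fat mass = 1.78 g
Fat content = 14.8%


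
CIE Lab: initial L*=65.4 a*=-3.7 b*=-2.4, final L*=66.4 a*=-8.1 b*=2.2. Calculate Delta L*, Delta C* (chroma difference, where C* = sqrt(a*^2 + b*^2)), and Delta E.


Delta L* = 1.0
Delta C* = 3.98
Delta E = 6.44


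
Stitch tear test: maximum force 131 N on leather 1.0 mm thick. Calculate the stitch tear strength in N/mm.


131.0 N/mm

Stitch tear strength = force / thickness
STS = 131 / 1.0 = 131.0 N/mm


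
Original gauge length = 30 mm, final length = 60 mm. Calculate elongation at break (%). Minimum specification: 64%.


Elongation = 100.0%
Meets spec: Yes


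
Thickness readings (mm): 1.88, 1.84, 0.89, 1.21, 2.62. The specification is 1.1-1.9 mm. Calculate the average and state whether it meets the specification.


Sum = 8.44
Average = 8.44 / 5 = 1.69 mm
Specification range: 1.1 to 1.9 mm
Within spec: Yes


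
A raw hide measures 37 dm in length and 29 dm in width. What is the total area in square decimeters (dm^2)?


Area = length x width
Area = 37 x 29 = 1073 dm^2


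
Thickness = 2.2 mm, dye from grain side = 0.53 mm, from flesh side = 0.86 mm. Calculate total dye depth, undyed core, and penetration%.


Total dyed = 0.53 + 0.86 = 1.39 mm
Undyed core = 2.2 - 1.39 = 0.81 mm
Penetration = 1.39 / 2.2 x 100 = 63.2%


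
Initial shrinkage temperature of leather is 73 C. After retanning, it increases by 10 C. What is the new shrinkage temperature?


83 C

New Ts = 73 + 10 = 83 C


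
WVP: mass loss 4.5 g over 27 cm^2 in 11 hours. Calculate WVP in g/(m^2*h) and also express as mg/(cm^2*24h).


WVP = 151.52 g/(m^2*h)
Daily rate = 363.64 mg/(cm^2*24h)


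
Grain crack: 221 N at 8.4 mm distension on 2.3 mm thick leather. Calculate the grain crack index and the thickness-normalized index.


Crack index = 221 / 8.4 = 26.3 N/mm
Normalized = 26.3 / 2.3 = 11.4 N/mm per mm


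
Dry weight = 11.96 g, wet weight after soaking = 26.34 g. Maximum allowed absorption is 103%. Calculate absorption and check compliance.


WA = (26.34 - 11.96) / 11.96 x 100 = 120.2%
Maximum allowed: 103%
Compliant: No


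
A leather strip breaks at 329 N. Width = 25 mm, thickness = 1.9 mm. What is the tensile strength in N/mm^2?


Cross-sectional area = 25 x 1.9 = 47.5 mm^2
Tensile strength = 329 / 47.5 = 6.93 N/mm^2


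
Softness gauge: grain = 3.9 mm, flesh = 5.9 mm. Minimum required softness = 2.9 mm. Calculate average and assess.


Average = (3.9 + 5.9) / 2 = 4.90 mm
Minimum = 2.9 mm
Meets requirement: Yes


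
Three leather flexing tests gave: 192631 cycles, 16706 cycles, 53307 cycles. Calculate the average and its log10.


Average = (192631 + 16706 + 53307) / 3 = 87548 cycles
log10(87548) = 4.94


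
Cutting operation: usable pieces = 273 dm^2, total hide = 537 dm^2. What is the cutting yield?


50.8%

Yield = usable / total x 100
Yield = 273 / 537 x 100 = 50.8%


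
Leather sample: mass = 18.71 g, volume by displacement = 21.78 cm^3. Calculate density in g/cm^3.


0.859 g/cm^3

Density = mass / volume
Density = 18.71 / 21.78 = 0.859 g/cm^3


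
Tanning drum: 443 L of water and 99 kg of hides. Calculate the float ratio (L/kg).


4.5

Float ratio = water / hide weight
Ratio = 443 / 99 = 4.5


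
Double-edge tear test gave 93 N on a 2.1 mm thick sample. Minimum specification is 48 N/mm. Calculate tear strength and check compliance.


Tear strength = 93 / 2.1 = 44.3 N/mm
Required minimum = 48 N/mm
Compliant: No


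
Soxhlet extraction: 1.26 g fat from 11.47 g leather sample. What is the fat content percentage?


11.0%

Fat content = 1.26 / 11.47 x 100
Fat = 11.0%


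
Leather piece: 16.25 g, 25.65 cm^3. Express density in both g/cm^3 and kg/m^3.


0.634 g/cm^3
634 kg/m^3

Density = 16.25 / 25.65 = 0.634 g/cm^3
Convert: 0.634 x 1000 = 634 kg/m^3


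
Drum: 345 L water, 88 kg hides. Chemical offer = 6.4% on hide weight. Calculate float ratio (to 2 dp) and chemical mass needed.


Float ratio = 3.92
Chemical needed = 5.632 kg


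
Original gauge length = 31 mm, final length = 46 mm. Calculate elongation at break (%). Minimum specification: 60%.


Elongation = 48.4%
Meets spec: No


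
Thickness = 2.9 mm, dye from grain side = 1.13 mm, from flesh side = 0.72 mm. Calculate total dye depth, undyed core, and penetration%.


Total dyed = 1.13 + 0.72 = 1.85 mm
Undyed core = 2.9 - 1.85 = 1.05 mm
Penetration = 1.85 / 2.9 x 100 = 63.8%


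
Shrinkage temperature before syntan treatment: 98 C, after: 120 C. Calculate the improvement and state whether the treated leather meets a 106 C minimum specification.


Improvement = 22 C
Meets 106 C spec: Yes

Improvement = 120 - 98 = 22 C
Spec check: 120 C >= 106 C? Yes


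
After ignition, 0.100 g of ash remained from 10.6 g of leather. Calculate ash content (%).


0.94%

Ash% = 0.100 / 10.6 x 100
Ash% = 0.94%


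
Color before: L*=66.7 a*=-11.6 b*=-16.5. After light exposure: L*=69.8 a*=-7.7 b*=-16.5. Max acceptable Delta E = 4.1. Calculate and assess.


Delta E = 4.98
Passes: No

dL = 3.1, da = 3.9, db = 0.0
dE = sqrt((3.1)^2 + (3.9)^2 + (0.0)^2) = 4.98
Max = 4.1
Passes: No


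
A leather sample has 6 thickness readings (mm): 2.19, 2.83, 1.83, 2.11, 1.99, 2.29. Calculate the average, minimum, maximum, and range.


Sum = 13.24
Average = 13.24 / 6 = 2.21 mm
Minimum = 1.83 mm
Maximum = 2.83 mm
Range = 2.83 - 1.83 = 1.00 mm


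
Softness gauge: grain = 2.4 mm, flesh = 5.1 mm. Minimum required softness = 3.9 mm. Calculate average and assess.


Average softness = 3.75 mm
Meets requirement: No


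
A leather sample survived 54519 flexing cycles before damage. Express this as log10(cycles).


4.74

log10(54519) = 4.74


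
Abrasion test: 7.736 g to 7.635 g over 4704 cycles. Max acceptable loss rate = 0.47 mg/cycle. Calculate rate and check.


Loss = 7.736 - 7.635 = 0.101 g
Rate = 0.101 g / 4704 cycles x 1000 = 0.021 mg/cycle
Max = 0.47 mg/cycle
Passes: Yes


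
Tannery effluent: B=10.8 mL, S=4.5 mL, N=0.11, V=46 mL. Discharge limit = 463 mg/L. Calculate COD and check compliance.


COD = 120.5 mg/L
Compliant: Yes

COD = (10.8 - 4.5) x 0.11 x 8000 / 46 = 120.5 mg/L
Limit: 463 mg/L
Compliant: Yes


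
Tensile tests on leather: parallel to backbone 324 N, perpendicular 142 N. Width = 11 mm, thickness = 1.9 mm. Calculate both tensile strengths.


Parallel = 15.50 N/mm^2
Perpendicular = 6.79 N/mm^2

Area = 11 x 1.9 = 20.9 mm^2
TS (parallel) = 324 / 20.9 = 15.50 N/mm^2
TS (perpendicular) = 142 / 20.9 = 6.79 N/mm^2


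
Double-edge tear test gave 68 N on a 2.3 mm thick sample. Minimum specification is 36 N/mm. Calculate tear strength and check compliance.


Tear strength = 68 / 2.3 = 29.6 N/mm
Required minimum = 36 N/mm
Compliant: No


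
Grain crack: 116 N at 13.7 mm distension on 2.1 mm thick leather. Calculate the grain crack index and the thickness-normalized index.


Crack index = 116 / 13.7 = 8.5 N/mm
Normalized = 8.5 / 2.1 = 4.0 N/mm per mm


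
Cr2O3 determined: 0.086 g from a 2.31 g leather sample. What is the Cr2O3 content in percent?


Cr2O3% = 0.086 / 2.31 x 100
Cr2O3% = 3.72%


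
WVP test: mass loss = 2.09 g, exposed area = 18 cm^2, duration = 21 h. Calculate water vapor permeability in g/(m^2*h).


WVP = mass_loss / (area x time) x 10000
WVP = 2.09 / (18 x 21) x 10000
WVP = 2.09 / 378 x 10000 = 55.29 g/(m^2*h)


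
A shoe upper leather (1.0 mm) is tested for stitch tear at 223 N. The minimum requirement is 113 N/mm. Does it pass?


STS = 223.0 N/mm
Passes: Yes

STS = 223 / 1.0 = 223.0 N/mm
Minimum required: 113 N/mm
Passes: Yes


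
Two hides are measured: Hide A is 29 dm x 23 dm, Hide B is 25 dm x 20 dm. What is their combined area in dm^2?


Hide A area = 29 x 23 = 667 dm^2
Hide B area = 25 x 20 = 500 dm^2
Total = 667 + 500 = 1167 dm^2


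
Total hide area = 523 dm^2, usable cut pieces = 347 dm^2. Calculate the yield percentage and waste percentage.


Yield = 347 / 523 x 100 = 66.3%
Waste = 523 - 347 = 176 dm^2
Waste% = 100 - 66.3 = 33.7%


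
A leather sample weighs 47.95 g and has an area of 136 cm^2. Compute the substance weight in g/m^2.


Substance weight = mass / area x 10000
SW = 47.95 / 136 x 10000
SW = 3525.7 g/m^2


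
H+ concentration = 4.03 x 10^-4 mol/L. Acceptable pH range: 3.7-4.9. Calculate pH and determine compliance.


pH = -log10(4.03 x 10^-4) = 3.39
Range: 3.7 to 4.9
Compliant: No


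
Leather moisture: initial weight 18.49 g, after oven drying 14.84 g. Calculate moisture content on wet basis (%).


Moisture = 18.49 - 14.84 = 3.65 g
MC = 3.65 / 18.49 x 100 = 19.7%


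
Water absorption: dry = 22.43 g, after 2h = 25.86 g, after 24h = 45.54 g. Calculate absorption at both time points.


WA (2h) = (25.86 - 22.43) / 22.43 x 100 = 15.3%
WA (24h) = (45.54 - 22.43) / 22.43 x 100 = 103.0%


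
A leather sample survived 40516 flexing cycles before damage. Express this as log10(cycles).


log10(40516) = 4.61


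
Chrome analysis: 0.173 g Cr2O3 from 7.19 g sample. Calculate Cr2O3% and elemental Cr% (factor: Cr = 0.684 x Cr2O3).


Cr2O3 = 2.41%
Cr = 1.65%

Cr2O3% = 0.173 / 7.19 x 100 = 2.41%
Cr% = 2.41 x 0.684 = 1.65%


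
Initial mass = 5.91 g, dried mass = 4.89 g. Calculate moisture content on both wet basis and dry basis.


Wet basis = 17.3%
Dry basis = 20.9%


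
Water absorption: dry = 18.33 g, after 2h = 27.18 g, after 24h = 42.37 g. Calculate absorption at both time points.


2h absorption = 48.3%
24h absorption = 131.2%

WA (2h) = (27.18 - 18.33) / 18.33 x 100 = 48.3%
WA (24h) = (42.37 - 18.33) / 18.33 x 100 = 131.2%


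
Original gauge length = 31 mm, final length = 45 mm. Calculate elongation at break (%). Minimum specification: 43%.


Extension = 45 - 31 = 14 mm
Elongation = 14 / 31 x 100 = 45.2%
Minimum required: 43%
Meets specification: Yes


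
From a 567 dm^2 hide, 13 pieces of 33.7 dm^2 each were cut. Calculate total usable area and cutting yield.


Usable area = 438.1 dm^2
Yield = 77.3%


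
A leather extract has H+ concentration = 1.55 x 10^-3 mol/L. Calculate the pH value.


pH = 2.81

pH = -log10[H+]
pH = -log10(1.55 x 10^-3) = 2.81


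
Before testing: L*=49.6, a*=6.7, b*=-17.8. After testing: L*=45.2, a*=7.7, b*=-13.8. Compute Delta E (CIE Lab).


dL = 45.2 - 49.6 = -4.4
da = 7.7 - 6.7 = 1.0
db = -13.8 - (-17.8) = 4.0
dE = sqrt((-4.4)^2 + (1.0)^2 + (4.0)^2) = 6.03


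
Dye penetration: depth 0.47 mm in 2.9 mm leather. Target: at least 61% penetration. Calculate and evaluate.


Penetration = 0.47 / 2.9 x 100 = 16.2%
Target: 61%
Meets target: No


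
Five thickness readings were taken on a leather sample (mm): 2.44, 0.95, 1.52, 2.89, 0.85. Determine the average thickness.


1.73 mm

Sum = 2.44 + 0.95 + 1.52 + 2.89 + 0.85 = 8.65
Average = 8.65 / 5 = 1.73 mm


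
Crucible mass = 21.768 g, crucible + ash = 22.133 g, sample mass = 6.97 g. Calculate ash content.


Ash mass = 22.133 - 21.768 = 0.365 g
Ash% = 0.365 / 6.97 x 100 = 5.24%


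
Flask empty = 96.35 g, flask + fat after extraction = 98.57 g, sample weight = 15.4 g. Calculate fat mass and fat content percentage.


Fat mass = 2.22 g
Fat content = 14.4%

Fat mass = 98.57 - 96.35 = 2.22 g
Fat% = 2.22 / 15.4 x 100 = 14.4%


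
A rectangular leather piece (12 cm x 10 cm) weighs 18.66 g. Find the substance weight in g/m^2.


Area = 12 x 10 = 120 cm^2
SW = 18.66 / 120 x 10000 = 1555.0 g/m^2


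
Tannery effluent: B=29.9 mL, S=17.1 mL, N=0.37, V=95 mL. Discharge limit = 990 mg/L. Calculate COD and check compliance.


COD = (29.9 - 17.1) x 0.37 x 8000 / 95 = 398.8 mg/L
Limit: 990 mg/L
Compliant: Yes


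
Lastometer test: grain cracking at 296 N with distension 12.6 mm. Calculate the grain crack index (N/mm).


Grain crack index = force / distension
Index = 296 / 12.6 = 23.5 N/mm


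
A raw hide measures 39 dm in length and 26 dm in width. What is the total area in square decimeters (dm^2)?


1014 dm^2

Area = length x width
Area = 39 x 26 = 1014 dm^2


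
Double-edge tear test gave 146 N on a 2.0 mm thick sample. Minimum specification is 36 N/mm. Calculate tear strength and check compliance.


Tear strength = 146 / 2.0 = 73.0 N/mm
Required minimum = 36 N/mm
Compliant: Yes


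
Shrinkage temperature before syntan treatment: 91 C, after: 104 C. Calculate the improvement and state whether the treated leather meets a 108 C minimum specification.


Improvement = 104 - 91 = 13 C
Spec check: 104 C >= 108 C? No


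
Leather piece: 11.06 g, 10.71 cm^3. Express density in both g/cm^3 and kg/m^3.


Density = 11.06 / 10.71 = 1.033 g/cm^3
Convert: 1.033 x 1000 = 1033 kg/m^3


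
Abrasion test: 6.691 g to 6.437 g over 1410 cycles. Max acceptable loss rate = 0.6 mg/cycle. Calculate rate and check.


Rate = 0.180 mg/cycle
Passes: Yes

Loss = 6.691 - 6.437 = 0.254 g
Rate = 0.254 g / 1410 cycles x 1000 = 0.180 mg/cycle
Max = 0.6 mg/cycle
Passes: Yes


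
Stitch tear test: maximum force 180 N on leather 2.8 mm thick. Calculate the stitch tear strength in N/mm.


Stitch tear strength = force / thickness
STS = 180 / 2.8 = 64.3 N/mm


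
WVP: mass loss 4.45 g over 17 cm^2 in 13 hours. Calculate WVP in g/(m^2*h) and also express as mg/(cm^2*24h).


WVP = 4.45 / (17 x 13) x 10000 = 201.36 g/(m^2*h)
Mass loss in mg = 4.45 x 1000 = 4450 mg
Per cm^2 per 24h in mg: 4450 x 24 / (17 x 13) = 106800 / 221 = 483.26 mg/(cm^2*24h)


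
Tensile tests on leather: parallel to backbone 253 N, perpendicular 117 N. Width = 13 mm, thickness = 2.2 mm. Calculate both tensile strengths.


Area = 13 x 2.2 = 28.6 mm^2
TS (parallel) = 253 / 28.6 = 8.85 N/mm^2
TS (perpendicular) = 117 / 28.6 = 4.09 N/mm^2


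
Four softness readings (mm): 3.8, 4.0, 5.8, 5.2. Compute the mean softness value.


4.70 mm


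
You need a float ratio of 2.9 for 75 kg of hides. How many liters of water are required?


217.5 L

Water = hide weight x target ratio
Water = 75 x 2.9 = 217.5 L


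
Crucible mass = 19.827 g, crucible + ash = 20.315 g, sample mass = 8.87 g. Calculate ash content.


Ash mass = 0.488 g
Ash content = 5.50%

Ash mass = 20.315 - 19.827 = 0.488 g
Ash% = 0.488 / 8.87 x 100 = 5.50%


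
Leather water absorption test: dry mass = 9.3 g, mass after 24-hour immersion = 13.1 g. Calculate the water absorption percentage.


Water absorbed = 13.1 - 9.3 = 3.80 g
WA% = 3.80 / 9.3 x 100 = 40.9%


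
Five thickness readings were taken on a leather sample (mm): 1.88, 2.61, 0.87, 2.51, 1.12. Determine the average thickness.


Sum = 1.88 + 2.61 + 0.87 + 2.51 + 1.12 = 8.99
Average = 8.99 / 5 = 1.80 mm


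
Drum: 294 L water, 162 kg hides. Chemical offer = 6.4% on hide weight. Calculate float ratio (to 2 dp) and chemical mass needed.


Float ratio = 1.81
Chemical needed = 10.368 kg

Float ratio = 294 / 162 = 1.81
Chemical = 162 x 6.4 / 100 = 10.368 kg


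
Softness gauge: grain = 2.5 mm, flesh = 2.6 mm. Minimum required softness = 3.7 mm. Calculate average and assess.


Average softness = 2.55 mm
Meets requirement: No

Average = (2.5 + 2.6) / 2 = 2.55 mm
Minimum = 3.7 mm
Meets requirement: No


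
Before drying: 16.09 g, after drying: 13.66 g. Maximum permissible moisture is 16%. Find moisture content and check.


MC = (16.09 - 13.66) / 16.09 x 100 = 15.1%
Maximum: 16%
Acceptable: Yes


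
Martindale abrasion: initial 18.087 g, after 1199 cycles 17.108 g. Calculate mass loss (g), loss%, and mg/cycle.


Mass loss = 0.979 g
Loss = 5.41%
Rate = 0.817 mg/cycle


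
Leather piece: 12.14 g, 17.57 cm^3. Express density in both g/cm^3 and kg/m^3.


Density = 12.14 / 17.57 = 0.691 g/cm^3
Convert: 0.691 x 1000 = 691 kg/m^3


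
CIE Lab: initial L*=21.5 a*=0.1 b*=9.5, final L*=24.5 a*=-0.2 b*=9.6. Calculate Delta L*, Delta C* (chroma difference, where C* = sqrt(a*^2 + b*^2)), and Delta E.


Delta L* = 24.5 - 21.5 = 3.0
C1* = sqrt((0.1)^2 + (9.5)^2) = 9.501
C2* = sqrt((-0.2)^2 + (9.6)^2) = 9.602
Delta C* = 9.602 - 9.501 = 0.10
Delta E = sqrt((3.0)^2 + (-0.3)^2 + (0.1)^2) = 3.02


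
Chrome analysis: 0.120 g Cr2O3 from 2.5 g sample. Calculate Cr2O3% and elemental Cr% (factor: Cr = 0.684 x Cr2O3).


Cr2O3 = 4.80%
Cr = 3.28%


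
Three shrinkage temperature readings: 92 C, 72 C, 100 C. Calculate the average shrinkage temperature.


Average = (92 + 72 + 100) / 3
Average = 264 / 3 = 88.0 C


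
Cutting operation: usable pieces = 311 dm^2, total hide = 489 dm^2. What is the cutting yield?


Yield = usable / total x 100
Yield = 311 / 489 x 100 = 63.6%


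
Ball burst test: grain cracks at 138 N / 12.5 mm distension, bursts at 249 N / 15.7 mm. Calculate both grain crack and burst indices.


Crack index = 11.0 N/mm
Burst index = 15.9 N/mm


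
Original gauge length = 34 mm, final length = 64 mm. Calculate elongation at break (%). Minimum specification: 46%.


Elongation = 88.2%
Meets spec: Yes


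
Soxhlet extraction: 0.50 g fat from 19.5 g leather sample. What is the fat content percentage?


Fat content = 0.50 / 19.5 x 100
Fat = 2.6%


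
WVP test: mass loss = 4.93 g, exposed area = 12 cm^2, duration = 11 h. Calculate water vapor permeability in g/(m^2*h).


373.48 g/(m^2*h)

WVP = mass_loss / (area x time) x 10000
WVP = 4.93 / (12 x 11) x 10000
WVP = 4.93 / 132 x 10000 = 373.48 g/(m^2*h)


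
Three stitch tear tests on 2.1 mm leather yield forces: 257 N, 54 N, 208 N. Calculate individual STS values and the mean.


STS1 = 122.4 N/mm
STS2 = 25.7 N/mm
STS3 = 99.0 N/mm
Mean = 82.4 N/mm


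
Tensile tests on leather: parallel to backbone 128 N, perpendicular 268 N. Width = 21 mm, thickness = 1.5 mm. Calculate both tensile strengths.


Area = 21 x 1.5 = 31.5 mm^2
TS (parallel) = 128 / 31.5 = 4.06 N/mm^2
TS (perpendicular) = 268 / 31.5 = 8.51 N/mm^2


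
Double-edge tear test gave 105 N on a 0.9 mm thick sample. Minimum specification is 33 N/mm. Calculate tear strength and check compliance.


Tear strength = 105 / 0.9 = 116.7 N/mm
Required minimum = 33 N/mm
Compliant: Yes


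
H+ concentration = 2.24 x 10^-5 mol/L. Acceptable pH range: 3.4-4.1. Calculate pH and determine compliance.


pH = -log10(2.24 x 10^-5) = 4.65
Range: 3.4 to 4.1
Compliant: No


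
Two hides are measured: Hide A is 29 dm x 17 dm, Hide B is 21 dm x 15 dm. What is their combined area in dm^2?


Hide A area = 29 x 17 = 493 dm^2
Hide B area = 21 x 15 = 315 dm^2
Total = 493 + 315 = 808 dm^2


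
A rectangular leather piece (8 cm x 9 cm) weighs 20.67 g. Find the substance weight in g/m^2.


2870.8 g/m^2

Area = 8 x 9 = 72 cm^2
SW = 20.67 / 72 x 10000 = 2870.8 g/m^2


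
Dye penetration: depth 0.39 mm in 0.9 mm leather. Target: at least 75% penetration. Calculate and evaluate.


Penetration = 0.39 / 0.9 x 100 = 43.3%
Target: 75%
Meets target: No


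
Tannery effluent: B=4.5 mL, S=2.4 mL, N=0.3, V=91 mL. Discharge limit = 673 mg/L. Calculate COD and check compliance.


COD = 55.4 mg/L
Compliant: Yes

COD = (4.5 - 2.4) x 0.3 x 8000 / 91 = 55.4 mg/L
Limit: 673 mg/L
Compliant: Yes


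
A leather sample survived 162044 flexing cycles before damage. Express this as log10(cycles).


log10(162044) = 5.21


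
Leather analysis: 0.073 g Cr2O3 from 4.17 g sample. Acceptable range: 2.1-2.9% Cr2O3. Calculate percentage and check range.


Cr2O3% = 0.073 / 4.17 x 100 = 1.75%
Acceptable range: 2.1 to 2.9%
Within range: No


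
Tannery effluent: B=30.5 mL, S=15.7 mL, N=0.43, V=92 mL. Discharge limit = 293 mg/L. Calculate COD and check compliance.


COD = (30.5 - 15.7) x 0.43 x 8000 / 92 = 553.4 mg/L
Limit: 293 mg/L
Compliant: No


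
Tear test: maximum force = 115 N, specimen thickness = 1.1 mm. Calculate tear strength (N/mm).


104.5 N/mm

Tear strength = force / thickness
Tear = 115 / 1.1 = 104.5 N/mm


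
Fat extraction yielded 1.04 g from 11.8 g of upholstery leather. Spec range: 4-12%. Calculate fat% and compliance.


Fat% = 1.04 / 11.8 x 100 = 8.8%
Spec range: 4-12%
Compliant: Yes


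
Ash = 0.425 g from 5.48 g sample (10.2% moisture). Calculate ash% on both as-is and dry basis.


As-is ash% = 0.425 / 5.48 x 100 = 7.76%
Dry mass = 5.48 x (100 - 10.2) / 100 = 4.92104 g
Dry-basis ash% = 0.425 / 4.92104 x 100 = 8.64%


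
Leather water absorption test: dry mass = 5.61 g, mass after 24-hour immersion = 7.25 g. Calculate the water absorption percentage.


29.2%

Water absorbed = 7.25 - 5.61 = 1.64 g
WA% = 1.64 / 5.61 x 100 = 29.2%


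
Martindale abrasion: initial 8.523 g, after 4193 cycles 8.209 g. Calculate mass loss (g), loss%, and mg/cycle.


Mass loss = 0.314 g
Loss = 3.68%
Rate = 0.075 mg/cycle


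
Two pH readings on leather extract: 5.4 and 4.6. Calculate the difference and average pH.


Difference = |5.4 - 4.6| = 0.8
Average = (5.4 + 4.6) / 2 = 5.00


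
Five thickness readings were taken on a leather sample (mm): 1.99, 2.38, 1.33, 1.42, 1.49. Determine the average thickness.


1.72 mm

Sum = 1.99 + 2.38 + 1.33 + 1.42 + 1.49 = 8.61
Average = 8.61 / 5 = 1.72 mm


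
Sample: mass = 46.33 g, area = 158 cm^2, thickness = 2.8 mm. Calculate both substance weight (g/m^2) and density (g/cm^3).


Substance weight = 2932.3 g/m^2
Density = 1.047 g/cm^3


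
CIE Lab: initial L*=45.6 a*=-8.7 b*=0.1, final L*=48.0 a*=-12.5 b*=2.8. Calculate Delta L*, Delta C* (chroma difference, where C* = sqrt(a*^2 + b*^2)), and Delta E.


Delta L* = 48.0 - 45.6 = 2.4
C1* = sqrt((-8.7)^2 + (0.1)^2) = 8.701
C2* = sqrt((-12.5)^2 + (2.8)^2) = 12.810
Delta C* = 12.810 - 8.701 = 4.11
Delta E = sqrt((2.4)^2 + (-3.8)^2 + (2.7)^2) = 5.24


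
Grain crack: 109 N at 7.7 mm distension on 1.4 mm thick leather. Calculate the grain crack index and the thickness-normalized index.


Crack index = 14.2 N/mm
Normalized index = 10.1 N/mm per mm

Crack index = 109 / 7.7 = 14.2 N/mm
Normalized = 14.2 / 1.4 = 10.1 N/mm per mm


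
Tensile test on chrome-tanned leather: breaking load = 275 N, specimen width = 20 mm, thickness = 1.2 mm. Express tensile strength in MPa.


11.46 MPa

Cross-section = 20 x 1.2 = 24.0 mm^2
TS = 275 / 24.0 = 11.46 MPa
(1 N/mm^2 = 1 MPa)


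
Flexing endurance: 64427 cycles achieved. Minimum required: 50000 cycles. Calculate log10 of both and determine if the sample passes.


Achieved: log10 = 4.81
Required: log10 = 4.70
Passes: Yes

log10(64427) = 4.81
log10(50000) = 4.70
Passes: Yes


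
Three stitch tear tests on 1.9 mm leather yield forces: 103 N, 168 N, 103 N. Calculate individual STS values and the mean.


STS1 = 54.2 N/mm
STS2 = 88.4 N/mm
STS3 = 54.2 N/mm
Mean = 65.6 N/mm

STS1 = 103 / 1.9 = 54.2 N/mm
STS2 = 168 / 1.9 = 88.4 N/mm
STS3 = 103 / 1.9 = 54.2 N/mm
Mean = (54.2 + 88.4 + 54.2) / 3 = 65.6 N/mm


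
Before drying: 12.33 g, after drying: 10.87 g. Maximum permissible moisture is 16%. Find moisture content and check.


Moisture content = 11.8%
Acceptable: Yes

MC = (12.33 - 10.87) / 12.33 x 100 = 11.8%
Maximum: 16%
Acceptable: Yes


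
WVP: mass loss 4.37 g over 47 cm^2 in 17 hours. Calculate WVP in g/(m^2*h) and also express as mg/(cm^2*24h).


WVP = 54.69 g/(m^2*h)
Daily rate = 131.26 mg/(cm^2*24h)

WVP = 4.37 / (47 x 17) x 10000 = 54.69 g/(m^2*h)
Mass loss in mg = 4.37 x 1000 = 4370 mg
Per cm^2 per 24h in mg: 4370 x 24 / (47 x 17) = 104880 / 799 = 131.26 mg/(cm^2*24h)


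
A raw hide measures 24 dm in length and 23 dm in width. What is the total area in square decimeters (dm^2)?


552 dm^2


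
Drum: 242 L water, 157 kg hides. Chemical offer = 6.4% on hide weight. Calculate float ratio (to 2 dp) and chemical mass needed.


Float ratio = 242 / 157 = 1.54
Chemical = 157 x 6.4 / 100 = 10.048 kg


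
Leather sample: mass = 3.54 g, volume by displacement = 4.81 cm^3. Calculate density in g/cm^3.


Density = mass / volume
Density = 3.54 / 4.81 = 0.736 g/cm^3


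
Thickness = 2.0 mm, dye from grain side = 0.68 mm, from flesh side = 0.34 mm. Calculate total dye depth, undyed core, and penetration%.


Total dyed = 0.68 + 0.34 = 1.02 mm
Undyed core = 2.0 - 1.02 = 0.98 mm
Penetration = 1.02 / 2.0 x 100 = 51.0%


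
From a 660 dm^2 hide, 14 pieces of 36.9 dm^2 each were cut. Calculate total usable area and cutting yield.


Usable area = 516.6 dm^2
Yield = 78.3%

Total usable = 14 x 36.9 = 516.6 dm^2
Yield = 516.6 / 660 x 100 = 78.3%


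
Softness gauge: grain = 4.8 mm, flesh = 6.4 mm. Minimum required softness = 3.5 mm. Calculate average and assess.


Average softness = 5.60 mm
Meets requirement: Yes

Average = (4.8 + 6.4) / 2 = 5.60 mm
Minimum = 3.5 mm
Meets requirement: Yes


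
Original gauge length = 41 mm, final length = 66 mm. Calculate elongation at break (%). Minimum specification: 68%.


Extension = 66 - 41 = 25 mm
Elongation = 25 / 41 x 100 = 61.0%
Minimum required: 68%
Meets specification: No


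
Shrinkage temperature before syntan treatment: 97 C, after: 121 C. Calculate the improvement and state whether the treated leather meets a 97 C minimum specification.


Improvement = 24 C
Meets 97 C spec: Yes

Improvement = 121 - 97 = 24 C
Spec check: 121 C >= 97 C? Yes


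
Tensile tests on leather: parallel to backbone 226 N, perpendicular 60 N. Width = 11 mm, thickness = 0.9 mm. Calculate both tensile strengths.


Parallel = 22.83 N/mm^2
Perpendicular = 6.06 N/mm^2


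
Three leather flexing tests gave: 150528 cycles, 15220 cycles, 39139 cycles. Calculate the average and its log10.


Average = (150528 + 15220 + 39139) / 3 = 68296 cycles
log10(68296) = 4.83


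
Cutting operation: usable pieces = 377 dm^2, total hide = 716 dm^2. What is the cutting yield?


Yield = usable / total x 100
Yield = 377 / 716 x 100 = 52.7%


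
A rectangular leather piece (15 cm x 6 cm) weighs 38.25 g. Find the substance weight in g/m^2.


Area = 15 x 6 = 90 cm^2
SW = 38.25 / 90 x 10000 = 4250.0 g/m^2


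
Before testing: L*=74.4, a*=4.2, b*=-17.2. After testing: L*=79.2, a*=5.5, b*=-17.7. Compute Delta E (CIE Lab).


Delta E = 5.00

dL = 79.2 - 74.4 = 4.8
da = 5.5 - 4.2 = 1.3
db = -17.7 - (-17.2) = -0.5
dE = sqrt((4.8)^2 + (1.3)^2 + (-0.5)^2) = 5.00


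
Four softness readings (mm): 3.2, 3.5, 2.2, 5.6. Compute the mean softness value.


Sum = 3.2 + 3.5 + 2.2 + 5.6
Mean = 14.5 / 4 = 3.63 mm


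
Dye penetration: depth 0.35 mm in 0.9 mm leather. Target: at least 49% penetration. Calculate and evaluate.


Penetration = 0.35 / 0.9 x 100 = 38.9%
Target: 49%
Meets target: No


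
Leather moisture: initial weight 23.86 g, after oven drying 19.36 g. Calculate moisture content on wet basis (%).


Moisture = 23.86 - 19.36 = 4.50 g
MC = 4.50 / 23.86 x 100 = 18.9%


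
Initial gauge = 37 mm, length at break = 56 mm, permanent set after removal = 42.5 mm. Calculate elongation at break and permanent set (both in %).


Elongation at break = 51.4%
Permanent set = 14.9%

Elongation at break = (56 - 37) / 37 x 100 = 51.4%
Permanent set = (42.5 - 37) / 37 x 100 = 14.9%


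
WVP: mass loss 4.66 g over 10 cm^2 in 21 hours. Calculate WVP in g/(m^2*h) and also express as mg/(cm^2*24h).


WVP = 4.66 / (10 x 21) x 10000 = 221.90 g/(m^2*h)
Mass loss in mg = 4.66 x 1000 = 4660 mg
Per cm^2 per 24h in mg: 4660 x 24 / (10 x 21) = 111840 / 210 = 532.57 mg/(cm^2*24h)


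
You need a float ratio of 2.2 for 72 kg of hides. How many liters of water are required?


158.4 L

Water = hide weight x target ratio
Water = 72 x 2.2 = 158.4 L


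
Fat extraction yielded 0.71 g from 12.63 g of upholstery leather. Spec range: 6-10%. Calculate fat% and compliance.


Fat% = 0.71 / 12.63 x 100 = 5.6%
Spec range: 6-10%
Compliant: No


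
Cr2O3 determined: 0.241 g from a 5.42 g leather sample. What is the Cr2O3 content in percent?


Cr2O3% = 0.241 / 5.42 x 100
Cr2O3% = 4.45%


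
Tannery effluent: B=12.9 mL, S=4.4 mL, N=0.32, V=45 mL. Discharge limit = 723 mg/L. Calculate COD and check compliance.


COD = 483.6 mg/L
Compliant: Yes


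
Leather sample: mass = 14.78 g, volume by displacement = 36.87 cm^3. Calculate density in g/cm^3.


Density = mass / volume
Density = 14.78 / 36.87 = 0.401 g/cm^3
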